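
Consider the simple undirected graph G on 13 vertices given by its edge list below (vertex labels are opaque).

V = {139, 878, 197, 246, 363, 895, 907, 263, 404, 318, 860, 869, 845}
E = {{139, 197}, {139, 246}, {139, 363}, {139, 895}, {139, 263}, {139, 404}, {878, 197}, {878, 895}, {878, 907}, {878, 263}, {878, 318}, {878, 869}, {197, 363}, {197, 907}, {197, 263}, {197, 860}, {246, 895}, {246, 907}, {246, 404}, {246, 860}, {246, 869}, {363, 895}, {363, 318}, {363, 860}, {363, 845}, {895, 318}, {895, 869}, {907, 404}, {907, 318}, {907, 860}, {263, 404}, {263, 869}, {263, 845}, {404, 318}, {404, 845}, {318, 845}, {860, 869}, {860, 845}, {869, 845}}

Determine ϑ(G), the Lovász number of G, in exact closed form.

sqrt(13)

Vertex 845 has 6 neighbors: 363, 263, 404, 318, 860, 869.
Vertex 263 has 6 neighbors: 139, 878, 197, 404, 869, 845.
Vertex 869 has 6 neighbors: 878, 246, 895, 263, 860, 845.
deg(139) = 6; N(139) = {197, 246, 363, 895, 263, 404}.
Regular of degree 6 on 13 vertices: SR(13,6,2,3) — a Paley graph.
A has 3 distinct eigenvalues ≈ [6.0, 1.3028, -2.3028].
Lovász: ϑ = −13(-sqrt(13)/2 - 1/2)/(6+-(-sqrt(13)/2 - 1/2)) = sqrt(13).
ϑ(G) ≈ 3.605551275.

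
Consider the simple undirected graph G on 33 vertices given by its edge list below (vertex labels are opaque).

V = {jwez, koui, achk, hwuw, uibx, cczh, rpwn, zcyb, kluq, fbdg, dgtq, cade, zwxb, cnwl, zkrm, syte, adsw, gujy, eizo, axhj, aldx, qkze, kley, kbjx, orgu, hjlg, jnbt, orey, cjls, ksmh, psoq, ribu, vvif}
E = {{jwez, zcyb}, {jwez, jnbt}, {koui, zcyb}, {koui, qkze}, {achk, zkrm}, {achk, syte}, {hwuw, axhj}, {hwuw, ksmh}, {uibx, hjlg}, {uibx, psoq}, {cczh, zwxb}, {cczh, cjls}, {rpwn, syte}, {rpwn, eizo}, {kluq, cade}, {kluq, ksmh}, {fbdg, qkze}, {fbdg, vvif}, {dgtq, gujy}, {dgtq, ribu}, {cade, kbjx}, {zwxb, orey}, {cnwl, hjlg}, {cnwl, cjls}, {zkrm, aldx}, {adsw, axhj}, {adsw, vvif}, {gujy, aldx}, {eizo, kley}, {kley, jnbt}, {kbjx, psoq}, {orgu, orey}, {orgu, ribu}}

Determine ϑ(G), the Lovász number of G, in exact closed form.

33*cos(pi/33)/(cos(pi/33) + 1)

deg(koui) = 2; N(koui) = {zcyb, qkze}.
N(fbdg) = {qkze, vvif}, |N(fbdg)| = 2.
deg(hwuw) = 2; N(hwuw) = {axhj, ksmh}.
N(ribu) = {dgtq, orgu}, |N(ribu)| = 2.
G on 33 vertices is 2-regular; a single 33-cycle (edge-transitive).
A has 17 distinct eigenvalues ≈ [2.0, 1.963857, 1.856736, 1.682507, 1.447468, 1.160114, 0.83083, 0.471518, 0.095164, -0.28463, -0.654136, -1.0, -1.309721, -1.572106, -1.777671, -1.918986, -1.990944].
−33·(-2*cos(pi/33)) / ((2)−(-2*cos(pi/33))) = 33*cos(pi/33)/(cos(pi/33) + 1) = ϑ(G).
ϑ(G) ≈ 16.46255859.
Lovász sandwich 16 ≤ 33*cos(pi/33)/(cos(pi/33) + 1) ≤ 17: both strict.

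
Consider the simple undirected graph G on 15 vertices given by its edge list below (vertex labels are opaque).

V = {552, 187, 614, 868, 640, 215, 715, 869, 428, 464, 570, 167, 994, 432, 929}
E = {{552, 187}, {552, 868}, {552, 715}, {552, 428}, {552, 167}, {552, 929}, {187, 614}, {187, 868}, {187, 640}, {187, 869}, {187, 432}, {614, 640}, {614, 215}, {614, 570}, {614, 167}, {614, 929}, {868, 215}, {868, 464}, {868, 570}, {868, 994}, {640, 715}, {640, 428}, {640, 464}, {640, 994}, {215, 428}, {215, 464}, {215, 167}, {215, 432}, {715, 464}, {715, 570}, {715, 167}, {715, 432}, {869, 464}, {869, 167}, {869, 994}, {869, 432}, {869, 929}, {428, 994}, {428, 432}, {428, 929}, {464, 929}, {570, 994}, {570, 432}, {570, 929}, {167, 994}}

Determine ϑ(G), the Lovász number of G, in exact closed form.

5

N(640) = {187, 614, 715, 428, 464, 994}, |N(640)| = 6.
N(994) = {868, 640, 869, 428, 570, 167}, |N(994)| = 6.
Vertex 929 has 6 neighbors: 552, 614, 869, 428, 464, 570.
N(432) = {187, 215, 715, 869, 428, 570}, |N(432)| = 6.
15-vertex 6-regular graph: Kneser-type, 2-subsets of [6].
Distinct eigenvalues (to 5 d.p.): [6.0, 1.0, -3.0].
With N=15: ϑ(G) = 15·(-1*(-3))/(6−(-3)) = 5.
Numerically 5.000000000.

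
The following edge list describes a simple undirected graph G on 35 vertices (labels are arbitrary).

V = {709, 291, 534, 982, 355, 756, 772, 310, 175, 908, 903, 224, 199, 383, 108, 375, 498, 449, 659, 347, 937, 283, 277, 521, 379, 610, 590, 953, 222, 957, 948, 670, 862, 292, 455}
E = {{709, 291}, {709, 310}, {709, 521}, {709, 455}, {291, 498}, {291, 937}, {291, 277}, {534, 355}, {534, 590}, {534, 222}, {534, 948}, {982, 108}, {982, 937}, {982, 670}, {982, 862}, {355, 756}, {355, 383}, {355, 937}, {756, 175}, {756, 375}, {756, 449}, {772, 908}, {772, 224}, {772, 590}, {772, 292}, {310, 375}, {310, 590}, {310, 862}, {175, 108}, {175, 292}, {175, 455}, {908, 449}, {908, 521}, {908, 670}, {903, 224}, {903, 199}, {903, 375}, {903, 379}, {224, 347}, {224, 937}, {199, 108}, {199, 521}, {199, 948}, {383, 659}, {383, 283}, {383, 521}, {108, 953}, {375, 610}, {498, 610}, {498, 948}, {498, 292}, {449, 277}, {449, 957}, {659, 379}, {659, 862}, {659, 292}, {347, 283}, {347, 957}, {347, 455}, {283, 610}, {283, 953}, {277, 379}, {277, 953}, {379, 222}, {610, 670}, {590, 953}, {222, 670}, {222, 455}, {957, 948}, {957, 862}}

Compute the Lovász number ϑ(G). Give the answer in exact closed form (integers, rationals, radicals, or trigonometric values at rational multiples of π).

15

N(375) = {756, 310, 903, 610}, |N(375)| = 4.
N(982) = {108, 937, 670, 862}, |N(982)| = 4.
deg(455) = 4; N(455) = {709, 175, 347, 222}.
N(355) = {534, 756, 383, 937}, |N(355)| = 4.
35-vertex 4-regular graph: this is K(7,3), the Kneser graph.
The 4 distinct eigenvalues: [4.0, 2.0, -1.0, -3.0].
−35·(-3) / ((4)−(-3)) = 15 = ϑ(G).
ϑ(G) ≈ 15.0000.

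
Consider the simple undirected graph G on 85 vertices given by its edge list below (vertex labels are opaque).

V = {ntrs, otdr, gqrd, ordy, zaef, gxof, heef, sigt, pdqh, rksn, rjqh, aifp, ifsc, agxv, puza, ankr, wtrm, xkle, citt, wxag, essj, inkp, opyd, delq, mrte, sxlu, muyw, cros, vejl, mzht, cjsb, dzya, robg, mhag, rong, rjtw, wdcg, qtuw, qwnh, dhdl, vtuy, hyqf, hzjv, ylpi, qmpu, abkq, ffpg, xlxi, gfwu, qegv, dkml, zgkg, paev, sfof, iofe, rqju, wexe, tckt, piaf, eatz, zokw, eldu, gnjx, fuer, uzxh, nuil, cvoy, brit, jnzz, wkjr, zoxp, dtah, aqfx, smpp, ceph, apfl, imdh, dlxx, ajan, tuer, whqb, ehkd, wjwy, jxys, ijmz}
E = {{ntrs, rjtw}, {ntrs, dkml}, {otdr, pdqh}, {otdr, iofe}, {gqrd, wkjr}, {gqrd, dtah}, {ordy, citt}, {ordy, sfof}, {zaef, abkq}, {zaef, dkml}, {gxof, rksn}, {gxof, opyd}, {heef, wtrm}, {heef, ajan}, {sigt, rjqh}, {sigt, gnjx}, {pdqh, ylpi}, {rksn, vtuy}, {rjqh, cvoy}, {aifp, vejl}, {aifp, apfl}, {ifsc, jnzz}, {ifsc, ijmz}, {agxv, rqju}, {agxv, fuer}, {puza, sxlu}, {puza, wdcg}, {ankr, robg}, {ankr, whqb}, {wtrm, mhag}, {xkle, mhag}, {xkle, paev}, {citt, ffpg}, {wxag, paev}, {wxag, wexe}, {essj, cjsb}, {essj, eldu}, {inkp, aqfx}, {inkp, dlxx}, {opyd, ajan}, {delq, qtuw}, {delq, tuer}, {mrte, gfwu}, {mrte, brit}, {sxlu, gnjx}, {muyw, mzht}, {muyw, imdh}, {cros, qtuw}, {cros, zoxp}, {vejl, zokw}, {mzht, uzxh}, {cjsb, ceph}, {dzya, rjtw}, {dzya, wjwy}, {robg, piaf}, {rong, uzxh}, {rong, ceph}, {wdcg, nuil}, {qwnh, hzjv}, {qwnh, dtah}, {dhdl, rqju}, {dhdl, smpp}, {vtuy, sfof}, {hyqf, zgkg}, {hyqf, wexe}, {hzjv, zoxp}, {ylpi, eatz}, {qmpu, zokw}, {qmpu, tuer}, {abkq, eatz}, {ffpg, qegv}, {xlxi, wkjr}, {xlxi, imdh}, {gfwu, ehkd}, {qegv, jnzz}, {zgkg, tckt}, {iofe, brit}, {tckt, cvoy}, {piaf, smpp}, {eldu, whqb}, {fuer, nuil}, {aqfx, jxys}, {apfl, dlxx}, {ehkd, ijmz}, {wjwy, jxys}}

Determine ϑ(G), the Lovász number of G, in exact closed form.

N(uzxh) = {mzht, rong}, |N(uzxh)| = 2.
deg(wexe) = 2; N(wexe) = {wxag, hyqf}.
deg(vejl) = 2; N(vejl) = {aifp, zokw}.
Vertex hzjv has 2 neighbors: qwnh, zoxp.
deg(v) = 2 for all v (|V|=85); a single 85-cycle (edge-transitive).
spec(A) ≈ [2.0, 1.99454, 1.97818, 1.95102, 1.91321, 1.86494, 1.80649, 1.73818, 1.66037, 1.57349, 1.47802, 1.37447, 1.26342, 1.14547, 1.02126, 0.89148, 0.75682, 0.61803, 0.47587, 0.33111, 0.18454, 0.03696, -0.11082, -0.258, -0.40376, -0.54733, -0.6879, -0.82471, -0.95702, -1.08411, -1.20527, -1.31985, -1.42722, -1.5268, -1.61803, -1.70043, -1.77355, -1.83697, -1.89037, -1.93344, -1.96595, -1.98772, -1.99863] (distinct, 5 d.p.).
−85·(-2*cos(pi/85)) / ((2)−(-2*cos(pi/85))) = 85*cos(pi/85)/(cos(pi/85) + 1) = ϑ(G).
ϑ(G) ≈ 42.485483.
α=42, χ(Ḡ)=43; ϑ=85*cos(pi/85)/(cos(pi/85) + 1) lies between (both strict).

85*cos(pi/85)/(cos(pi/85) + 1)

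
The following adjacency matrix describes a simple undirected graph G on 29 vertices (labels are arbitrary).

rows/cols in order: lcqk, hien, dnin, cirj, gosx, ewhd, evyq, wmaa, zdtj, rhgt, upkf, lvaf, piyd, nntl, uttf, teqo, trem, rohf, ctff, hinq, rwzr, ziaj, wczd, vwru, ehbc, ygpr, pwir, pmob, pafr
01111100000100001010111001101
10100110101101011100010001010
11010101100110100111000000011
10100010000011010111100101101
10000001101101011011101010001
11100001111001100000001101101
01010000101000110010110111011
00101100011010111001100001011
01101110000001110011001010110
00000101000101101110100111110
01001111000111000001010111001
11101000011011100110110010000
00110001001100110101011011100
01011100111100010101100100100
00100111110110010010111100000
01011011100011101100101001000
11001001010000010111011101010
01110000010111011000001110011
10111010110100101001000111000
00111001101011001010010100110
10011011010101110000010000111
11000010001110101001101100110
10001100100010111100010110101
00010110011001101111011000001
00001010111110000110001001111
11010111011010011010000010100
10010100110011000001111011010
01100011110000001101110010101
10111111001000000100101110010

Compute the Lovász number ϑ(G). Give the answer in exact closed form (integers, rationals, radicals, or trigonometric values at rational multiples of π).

sqrt(29)

Vertex hinq has 14 neighbors: dnin, cirj, gosx, wmaa, zdtj, upkf, piyd, nntl, trem, ctff, ziaj, vwru, pwir, pmob.
N(ygpr) = {lcqk, hien, cirj, ewhd, evyq, wmaa, rhgt, upkf, piyd, teqo, trem, ctff, ehbc, pwir}, |N(ygpr)| = 14.
Vertex lcqk has 14 neighbors: hien, dnin, cirj, gosx, ewhd, lvaf, trem, ctff, rwzr, ziaj, wczd, ygpr, pwir, pafr.
Vertex rohf has 14 neighbors: hien, dnin, cirj, rhgt, lvaf, piyd, nntl, teqo, trem, wczd, vwru, ehbc, pmob, pafr.
29-vertex 14-regular graph: strongly regular (29,14,6,7).
Distinct eigenvalues (to 3 d.p.): [14.0, 2.193, -3.193].
Lovász (edge-transitive): ϑ = −29·(-sqrt(29)/2 - 1/2)/((14)−(-sqrt(29)/2 - 1/2)) = sqrt(29).
ϑ(G) ≈ 5.38516.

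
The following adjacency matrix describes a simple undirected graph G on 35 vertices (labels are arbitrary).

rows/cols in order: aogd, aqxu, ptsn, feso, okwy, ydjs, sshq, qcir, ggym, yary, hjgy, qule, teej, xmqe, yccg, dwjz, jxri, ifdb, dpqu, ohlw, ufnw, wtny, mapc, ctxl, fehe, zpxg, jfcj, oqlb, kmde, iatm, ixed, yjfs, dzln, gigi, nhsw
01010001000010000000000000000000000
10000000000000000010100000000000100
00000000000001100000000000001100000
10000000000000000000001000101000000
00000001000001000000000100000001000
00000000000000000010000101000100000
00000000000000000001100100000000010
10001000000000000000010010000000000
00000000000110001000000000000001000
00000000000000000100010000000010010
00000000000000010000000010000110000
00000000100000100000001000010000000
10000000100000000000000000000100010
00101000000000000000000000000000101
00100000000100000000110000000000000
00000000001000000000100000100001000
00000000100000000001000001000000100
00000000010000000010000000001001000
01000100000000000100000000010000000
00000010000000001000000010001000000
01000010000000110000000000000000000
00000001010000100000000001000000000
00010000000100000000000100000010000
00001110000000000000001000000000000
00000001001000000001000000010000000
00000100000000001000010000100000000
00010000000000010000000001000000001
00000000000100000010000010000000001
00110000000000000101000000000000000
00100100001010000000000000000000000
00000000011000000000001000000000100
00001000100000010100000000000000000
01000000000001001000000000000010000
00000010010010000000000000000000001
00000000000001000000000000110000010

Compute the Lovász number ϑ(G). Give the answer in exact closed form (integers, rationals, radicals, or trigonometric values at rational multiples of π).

Vertex mapc has 4 neighbors: feso, qule, ctxl, ixed.
Vertex sshq has 4 neighbors: ohlw, ufnw, ctxl, gigi.
Vertex feso has 4 neighbors: aogd, mapc, jfcj, kmde.
N(hjgy) = {dwjz, fehe, iatm, ixed}, |N(hjgy)| = 4.
deg(v) = 4 for all v (|V|=35); Kneser K(7,3) on C(7,3)=35 vertices.
The 4 distinct eigenvalues: [4.0, 2.0, -1.0, -3.0].
Lovász: ϑ = −35(-3)/(4+-1*(-3)) = 15.
= 15.00000000… (decimal).

15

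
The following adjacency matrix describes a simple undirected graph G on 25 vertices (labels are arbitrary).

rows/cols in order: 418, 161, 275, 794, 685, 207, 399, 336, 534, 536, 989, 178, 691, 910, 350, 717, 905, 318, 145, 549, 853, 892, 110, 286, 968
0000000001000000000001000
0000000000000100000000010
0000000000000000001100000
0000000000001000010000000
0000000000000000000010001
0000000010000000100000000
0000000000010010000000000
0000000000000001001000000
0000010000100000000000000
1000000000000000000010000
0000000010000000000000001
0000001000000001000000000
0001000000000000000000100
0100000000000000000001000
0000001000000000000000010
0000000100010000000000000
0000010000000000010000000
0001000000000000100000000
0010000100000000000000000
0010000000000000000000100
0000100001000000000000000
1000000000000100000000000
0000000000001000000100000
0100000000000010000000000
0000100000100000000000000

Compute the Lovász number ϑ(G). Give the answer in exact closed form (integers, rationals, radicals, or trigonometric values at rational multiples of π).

25*cos(pi/25)/(cos(pi/25) + 1)

deg(685) = 2; N(685) = {853, 968}.
N(336) = {717, 145}, |N(336)| = 2.
deg(910) = 2; N(910) = {161, 892}.
Vertex 318 has 2 neighbors: 794, 905.
Regular of degree 2 on 25 vertices: a single 25-cycle (edge-transitive).
Distinct eigenvalues (to 6 d.p.): [2.0, 1.937166, 1.752613, 1.457937, 1.071654, 0.618034, 0.125581, -0.374763, -0.851559, -1.274848, -1.618034, -1.859553, -1.984229].
Lovász: ϑ = −25(-2*cos(pi/25))/(2+-(-1)*2*cos(pi/25)) = 25*cos(pi/25)/(cos(pi/25) + 1).
= 12.45052181… (decimal).
α=12, χ(Ḡ)=13; ϑ=25*cos(pi/25)/(cos(pi/25) + 1) lies between (both strict).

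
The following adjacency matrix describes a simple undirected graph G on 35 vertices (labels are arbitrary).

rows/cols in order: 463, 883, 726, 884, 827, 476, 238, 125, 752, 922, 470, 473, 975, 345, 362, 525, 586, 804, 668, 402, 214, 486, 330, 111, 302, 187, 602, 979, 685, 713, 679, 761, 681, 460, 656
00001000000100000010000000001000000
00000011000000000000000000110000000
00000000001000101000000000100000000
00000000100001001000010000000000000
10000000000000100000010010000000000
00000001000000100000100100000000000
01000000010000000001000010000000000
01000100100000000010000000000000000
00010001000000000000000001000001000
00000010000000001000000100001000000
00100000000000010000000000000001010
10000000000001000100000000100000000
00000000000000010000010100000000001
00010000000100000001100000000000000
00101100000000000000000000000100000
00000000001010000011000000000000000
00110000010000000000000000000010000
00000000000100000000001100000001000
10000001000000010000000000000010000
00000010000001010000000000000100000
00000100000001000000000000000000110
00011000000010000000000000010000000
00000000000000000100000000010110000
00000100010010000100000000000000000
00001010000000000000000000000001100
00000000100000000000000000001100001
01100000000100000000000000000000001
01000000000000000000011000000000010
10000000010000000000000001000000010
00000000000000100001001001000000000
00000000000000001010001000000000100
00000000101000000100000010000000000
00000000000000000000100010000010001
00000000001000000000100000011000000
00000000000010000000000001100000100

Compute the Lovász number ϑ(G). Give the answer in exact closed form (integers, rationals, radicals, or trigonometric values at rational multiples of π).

15

deg(402) = 4; N(402) = {238, 345, 525, 713}.
N(586) = {726, 884, 922, 679}, |N(586)| = 4.
N(476) = {125, 362, 214, 111}, |N(476)| = 4.
N(827) = {463, 362, 486, 302}, |N(827)| = 4.
deg(v) = 4 for all v (|V|=35); Kneser K(7,3) on C(7,3)=35 vertices.
Distinct eigenvalues (to 6 d.p.): [4.0, 2.0, -1.0, -3.0].
Lovász (edge-transitive): ϑ = −35·(-3)/((4)−(-3)) = 15.
= 15.0000… (decimal).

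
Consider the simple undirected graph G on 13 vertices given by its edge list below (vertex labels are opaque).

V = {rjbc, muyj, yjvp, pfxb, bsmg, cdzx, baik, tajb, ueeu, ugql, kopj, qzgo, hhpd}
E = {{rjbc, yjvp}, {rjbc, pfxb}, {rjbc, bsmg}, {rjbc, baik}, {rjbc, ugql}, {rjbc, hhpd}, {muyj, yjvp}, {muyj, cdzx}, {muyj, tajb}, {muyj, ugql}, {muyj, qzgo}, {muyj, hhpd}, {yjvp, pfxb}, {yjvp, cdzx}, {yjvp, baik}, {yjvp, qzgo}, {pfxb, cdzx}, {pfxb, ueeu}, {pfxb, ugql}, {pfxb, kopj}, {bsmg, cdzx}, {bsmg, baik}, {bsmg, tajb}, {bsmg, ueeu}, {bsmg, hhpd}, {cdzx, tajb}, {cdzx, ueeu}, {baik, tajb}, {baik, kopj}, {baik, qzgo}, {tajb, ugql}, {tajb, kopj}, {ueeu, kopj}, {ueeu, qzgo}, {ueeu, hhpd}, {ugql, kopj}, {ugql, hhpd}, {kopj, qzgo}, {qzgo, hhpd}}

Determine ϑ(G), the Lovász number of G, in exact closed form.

deg(bsmg) = 6; N(bsmg) = {rjbc, cdzx, baik, tajb, ueeu, hhpd}.
Vertex muyj has 6 neighbors: yjvp, cdzx, tajb, ugql, qzgo, hhpd.
deg(tajb) = 6; N(tajb) = {muyj, bsmg, cdzx, baik, ugql, kopj}.
deg(ugql) = 6; N(ugql) = {rjbc, muyj, pfxb, tajb, kopj, hhpd}.
Every vertex has degree 6 (N=13); Paley(13): SR with (k,λ,μ)=(6,2,3).
The 3 distinct eigenvalues: [6.0, 1.303, -2.303].
λ_max=6, λ_min=-sqrt(13)/2 - 1/2; ϑ = −13·λ_min/(λ_max−λ_min) = sqrt(13).
ϑ(G) ≈ 3.605551275.

sqrt(13)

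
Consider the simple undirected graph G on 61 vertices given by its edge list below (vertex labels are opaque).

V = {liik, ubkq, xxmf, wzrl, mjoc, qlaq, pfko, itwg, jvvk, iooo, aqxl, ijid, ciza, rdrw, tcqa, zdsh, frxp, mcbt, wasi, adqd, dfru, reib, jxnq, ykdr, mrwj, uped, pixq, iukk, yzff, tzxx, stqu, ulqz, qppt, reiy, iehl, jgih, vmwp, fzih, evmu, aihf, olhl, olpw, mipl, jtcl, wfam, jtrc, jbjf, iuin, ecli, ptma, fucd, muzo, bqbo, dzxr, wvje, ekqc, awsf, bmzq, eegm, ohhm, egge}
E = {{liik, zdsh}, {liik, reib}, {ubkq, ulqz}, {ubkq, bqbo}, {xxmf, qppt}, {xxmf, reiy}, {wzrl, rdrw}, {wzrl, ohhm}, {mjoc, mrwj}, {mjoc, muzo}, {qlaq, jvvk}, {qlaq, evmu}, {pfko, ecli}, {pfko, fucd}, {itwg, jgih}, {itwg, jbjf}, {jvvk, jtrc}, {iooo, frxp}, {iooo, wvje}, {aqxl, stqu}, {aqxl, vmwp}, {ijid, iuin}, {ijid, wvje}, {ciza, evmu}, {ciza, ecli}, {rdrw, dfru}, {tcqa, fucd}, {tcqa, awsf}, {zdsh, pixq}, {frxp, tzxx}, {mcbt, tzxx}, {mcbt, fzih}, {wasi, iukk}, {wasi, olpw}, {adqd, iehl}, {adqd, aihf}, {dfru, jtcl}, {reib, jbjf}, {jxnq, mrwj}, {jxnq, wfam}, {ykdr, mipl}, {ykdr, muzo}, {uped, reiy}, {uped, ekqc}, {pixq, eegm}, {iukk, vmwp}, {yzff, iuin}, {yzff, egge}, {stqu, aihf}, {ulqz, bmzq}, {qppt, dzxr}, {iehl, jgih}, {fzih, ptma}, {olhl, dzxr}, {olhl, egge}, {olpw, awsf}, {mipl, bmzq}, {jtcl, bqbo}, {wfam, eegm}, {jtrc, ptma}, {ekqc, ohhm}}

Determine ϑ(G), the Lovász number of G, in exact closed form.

61*cos(pi/61)/(cos(pi/61) + 1)

Vertex wvje has 2 neighbors: iooo, ijid.
N(eegm) = {pixq, wfam}, |N(eegm)| = 2.
N(ohhm) = {wzrl, ekqc}, |N(ohhm)| = 2.
N(itwg) = {jgih, jbjf}, |N(itwg)| = 2.
Regular of degree 2 on 61 vertices: this is C_{61}, the 61-cycle.
The 31 distinct eigenvalues: [2.0, 1.9894, 1.9577, 1.9053, 1.8326, 1.7406, 1.6301, 1.5023, 1.3585, 1.2004, 1.0296, 0.8478, 0.6571, 0.4594, 0.2568, 0.0515, -0.1544, -0.3586, -0.559, -0.7535, -0.94, -1.1165, -1.2812, -1.4323, -1.5682, -1.6876, -1.789, -1.8714, -1.9341, -1.9762, -1.9973].
ϑ = −N·λ_min/(λ_max−λ_min) = −61·(-2*cos(pi/61))/(2−(-2*cos(pi/61))) = 61*cos(pi/61)/(cos(pi/61) + 1).
≈ 30.4798 (to 4 d.p.).
Sandwich: α(G)=30 ≤ ϑ(G)=61*cos(pi/61)/(cos(pi/61) + 1) ≤ χ(Ḡ)=31 (both strict).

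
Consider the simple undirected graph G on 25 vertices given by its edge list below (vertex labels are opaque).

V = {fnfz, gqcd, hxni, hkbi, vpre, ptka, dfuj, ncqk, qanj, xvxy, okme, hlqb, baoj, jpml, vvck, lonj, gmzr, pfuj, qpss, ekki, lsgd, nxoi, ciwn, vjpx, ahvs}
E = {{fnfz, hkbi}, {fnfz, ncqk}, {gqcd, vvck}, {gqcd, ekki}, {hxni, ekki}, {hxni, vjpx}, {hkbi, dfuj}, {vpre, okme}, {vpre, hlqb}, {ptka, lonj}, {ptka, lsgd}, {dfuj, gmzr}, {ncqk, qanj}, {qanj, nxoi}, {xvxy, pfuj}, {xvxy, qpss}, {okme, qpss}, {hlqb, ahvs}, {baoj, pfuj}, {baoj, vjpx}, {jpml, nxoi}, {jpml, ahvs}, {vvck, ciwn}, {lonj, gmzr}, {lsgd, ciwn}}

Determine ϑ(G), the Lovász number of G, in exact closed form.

25*cos(pi/25)/(cos(pi/25) + 1)

N(ciwn) = {vvck, lsgd}, |N(ciwn)| = 2.
N(fnfz) = {hkbi, ncqk}, |N(fnfz)| = 2.
deg(hlqb) = 2; N(hlqb) = {vpre, ahvs}.
Vertex dfuj has 2 neighbors: hkbi, gmzr.
G on 25 vertices is 2-regular; this is C_{25}, the 25-cycle.
A has 13 distinct eigenvalues ≈ [2.0, 1.9372, 1.7526, 1.4579, 1.0717, 0.618, 0.1256, -0.3748, -0.8516, -1.2748, -1.618, -1.8596, -1.9842].
Lovász (edge-transitive): ϑ = −25·(-2*cos(pi/25))/((2)−(-2*cos(pi/25))) = 25*cos(pi/25)/(cos(pi/25) + 1).
ϑ(G) ≈ 12.450522.
α=12, χ(Ḡ)=13; ϑ=25*cos(pi/25)/(cos(pi/25) + 1) lies between (both strict).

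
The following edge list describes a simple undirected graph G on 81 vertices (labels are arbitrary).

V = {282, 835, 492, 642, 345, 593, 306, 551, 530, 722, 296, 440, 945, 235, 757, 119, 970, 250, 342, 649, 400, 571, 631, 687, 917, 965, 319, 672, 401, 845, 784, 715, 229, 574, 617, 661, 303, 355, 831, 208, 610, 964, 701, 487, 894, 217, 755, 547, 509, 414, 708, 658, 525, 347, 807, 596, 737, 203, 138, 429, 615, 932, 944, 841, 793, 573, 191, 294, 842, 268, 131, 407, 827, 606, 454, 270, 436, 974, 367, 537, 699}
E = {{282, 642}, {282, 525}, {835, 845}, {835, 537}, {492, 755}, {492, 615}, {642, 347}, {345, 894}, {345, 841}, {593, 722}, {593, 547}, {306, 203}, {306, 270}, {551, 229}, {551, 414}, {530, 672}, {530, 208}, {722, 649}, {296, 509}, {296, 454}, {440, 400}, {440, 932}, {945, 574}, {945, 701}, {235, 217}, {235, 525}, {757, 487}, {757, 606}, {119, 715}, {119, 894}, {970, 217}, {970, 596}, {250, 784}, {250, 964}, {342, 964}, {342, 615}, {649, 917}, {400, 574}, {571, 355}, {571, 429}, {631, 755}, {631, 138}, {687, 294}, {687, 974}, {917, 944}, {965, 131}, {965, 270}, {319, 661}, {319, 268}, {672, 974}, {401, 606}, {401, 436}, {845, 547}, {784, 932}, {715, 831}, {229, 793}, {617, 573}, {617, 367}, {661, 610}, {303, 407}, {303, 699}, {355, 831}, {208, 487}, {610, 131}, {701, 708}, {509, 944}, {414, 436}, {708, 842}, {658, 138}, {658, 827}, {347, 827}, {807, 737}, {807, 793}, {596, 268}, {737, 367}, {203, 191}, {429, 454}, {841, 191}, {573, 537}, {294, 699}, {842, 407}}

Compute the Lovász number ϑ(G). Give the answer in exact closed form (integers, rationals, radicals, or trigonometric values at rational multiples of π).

N(658) = {138, 827}, |N(658)| = 2.
deg(270) = 2; N(270) = {306, 965}.
deg(367) = 2; N(367) = {617, 737}.
N(454) = {296, 429}, |N(454)| = 2.
deg(v) = 2 for all v (|V|=81); connected 2-regular on 81 ⇒ C_{81}.
spec(A) ≈ [2.0, 1.993986, 1.97598, 1.94609, 1.904496, 1.851448, 1.787265, 1.712334, 1.627104, 1.532089, 1.427859, 1.315043, 1.194317, 1.066409, 0.932087, 0.79216, 0.647468, 0.498882, 0.347296, 0.193622, 0.038783, -0.11629, -0.270663, -0.423408, -0.573606, -0.720355, -0.862772, -1.0, -1.131214, -1.255624, -1.372483, -1.481088, -1.580785, -1.670976, -1.751116, -1.820726, -1.879385, -1.926742, -1.962511, -1.986477, -1.998496] (distinct, 6 d.p.).
λ_max=2, λ_min=-2*cos(pi/81); ϑ = −81·λ_min/(λ_max−λ_min) = 81*cos(pi/81)/(cos(pi/81) + 1).
≈ 40.48476531 (to 8 d.p.).
Lovász sandwich 40 ≤ 81*cos(pi/81)/(cos(pi/81) + 1) ≤ 41: both strict.

81*cos(pi/81)/(cos(pi/81) + 1)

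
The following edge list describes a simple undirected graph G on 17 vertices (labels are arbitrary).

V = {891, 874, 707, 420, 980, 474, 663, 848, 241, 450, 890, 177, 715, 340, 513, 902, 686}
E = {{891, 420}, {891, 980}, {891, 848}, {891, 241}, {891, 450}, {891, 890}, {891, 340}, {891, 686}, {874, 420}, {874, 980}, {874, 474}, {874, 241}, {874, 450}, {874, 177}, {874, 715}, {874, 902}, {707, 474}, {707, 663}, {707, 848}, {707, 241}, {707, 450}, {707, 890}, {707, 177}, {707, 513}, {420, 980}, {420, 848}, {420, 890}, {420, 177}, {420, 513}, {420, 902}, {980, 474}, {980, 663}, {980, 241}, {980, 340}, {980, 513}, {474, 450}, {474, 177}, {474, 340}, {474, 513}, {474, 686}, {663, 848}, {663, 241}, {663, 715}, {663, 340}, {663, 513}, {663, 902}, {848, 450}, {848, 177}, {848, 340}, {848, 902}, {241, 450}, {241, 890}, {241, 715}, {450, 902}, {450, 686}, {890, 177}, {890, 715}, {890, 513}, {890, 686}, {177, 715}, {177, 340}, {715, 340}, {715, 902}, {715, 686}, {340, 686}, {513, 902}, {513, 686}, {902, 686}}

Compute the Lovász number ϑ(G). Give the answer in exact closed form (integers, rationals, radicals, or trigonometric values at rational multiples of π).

sqrt(17)

deg(874) = 8; N(874) = {420, 980, 474, 241, 450, 177, 715, 902}.
deg(715) = 8; N(715) = {874, 663, 241, 890, 177, 340, 902, 686}.
Vertex 663 has 8 neighbors: 707, 980, 848, 241, 715, 340, 513, 902.
N(890) = {891, 707, 420, 241, 177, 715, 513, 686}, |N(890)| = 8.
17-vertex 8-regular graph: Paley(17): SR with (k,λ,μ)=(8,3,4).
spec(A) ≈ [8.0, 1.562, -2.562] (distinct, 3 d.p.).
Lovász (edge-transitive): ϑ = −17·(-sqrt(17)/2 - 1/2)/((8)−(-sqrt(17)/2 - 1/2)) = sqrt(17).
= 4.1231… (decimal).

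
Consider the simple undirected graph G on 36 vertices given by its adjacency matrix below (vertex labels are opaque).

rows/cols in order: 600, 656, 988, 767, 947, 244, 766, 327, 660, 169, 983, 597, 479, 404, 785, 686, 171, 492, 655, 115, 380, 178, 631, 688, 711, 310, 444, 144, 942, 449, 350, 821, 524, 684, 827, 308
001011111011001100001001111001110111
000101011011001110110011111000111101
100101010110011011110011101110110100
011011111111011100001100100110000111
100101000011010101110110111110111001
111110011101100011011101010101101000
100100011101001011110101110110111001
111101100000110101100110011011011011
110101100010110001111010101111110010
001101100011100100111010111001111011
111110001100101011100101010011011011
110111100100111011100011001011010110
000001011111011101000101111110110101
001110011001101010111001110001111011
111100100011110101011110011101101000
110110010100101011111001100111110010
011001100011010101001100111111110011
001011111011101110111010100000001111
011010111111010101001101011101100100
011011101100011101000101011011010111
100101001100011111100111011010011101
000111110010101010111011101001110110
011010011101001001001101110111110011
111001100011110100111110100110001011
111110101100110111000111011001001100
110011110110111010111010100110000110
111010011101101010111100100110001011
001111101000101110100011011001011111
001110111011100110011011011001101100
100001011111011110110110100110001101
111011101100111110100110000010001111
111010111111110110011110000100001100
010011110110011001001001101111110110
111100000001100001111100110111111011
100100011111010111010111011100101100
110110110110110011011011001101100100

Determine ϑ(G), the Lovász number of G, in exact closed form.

8

deg(479) = 21; N(479) = {244, 327, 660, 169, 983, 597, 404, 785, 686, 492, 178, 688, 711, 310, 444, 144, 942, 350, 821, 684, 308}.
Vertex 115 has 21 neighbors: 656, 988, 947, 244, 766, 660, 169, 404, 785, 686, 492, 178, 688, 310, 444, 942, 449, 821, 684, 827, 308.
Vertex 244 has 21 neighbors: 600, 656, 988, 767, 947, 327, 660, 169, 597, 479, 171, 492, 115, 380, 178, 688, 310, 144, 449, 350, 524.
Vertex 380 has 21 neighbors: 600, 767, 244, 660, 169, 404, 785, 686, 171, 492, 655, 178, 631, 688, 310, 444, 942, 821, 524, 684, 308.
Regular of degree 21 on 36 vertices: this is K(9,2), the Kneser graph.
A has 3 distinct eigenvalues ≈ [21.0, 1.0, -6.0].
λ_max=21, λ_min=-6; ϑ = −36·λ_min/(λ_max−λ_min) = 8.
≈ 8.00000 (to 5 d.p.).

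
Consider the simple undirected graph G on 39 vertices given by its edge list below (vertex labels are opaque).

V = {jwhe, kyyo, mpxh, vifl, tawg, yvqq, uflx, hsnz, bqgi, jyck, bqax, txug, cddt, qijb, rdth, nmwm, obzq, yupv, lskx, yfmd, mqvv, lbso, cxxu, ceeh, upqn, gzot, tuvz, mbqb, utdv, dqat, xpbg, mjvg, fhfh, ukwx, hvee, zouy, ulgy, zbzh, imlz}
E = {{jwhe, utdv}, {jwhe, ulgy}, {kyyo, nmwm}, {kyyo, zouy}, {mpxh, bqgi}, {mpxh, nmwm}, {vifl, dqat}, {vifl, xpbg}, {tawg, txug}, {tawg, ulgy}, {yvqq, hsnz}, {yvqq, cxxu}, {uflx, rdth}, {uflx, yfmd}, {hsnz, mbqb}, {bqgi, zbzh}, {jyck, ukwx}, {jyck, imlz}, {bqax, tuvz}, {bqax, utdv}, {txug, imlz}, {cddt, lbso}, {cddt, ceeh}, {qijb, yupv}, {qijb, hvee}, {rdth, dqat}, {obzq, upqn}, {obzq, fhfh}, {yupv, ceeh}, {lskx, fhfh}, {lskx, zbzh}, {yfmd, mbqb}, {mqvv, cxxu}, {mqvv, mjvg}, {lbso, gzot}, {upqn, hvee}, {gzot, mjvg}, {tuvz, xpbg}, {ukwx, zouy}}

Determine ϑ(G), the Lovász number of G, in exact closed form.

39*cos(pi/39)/(cos(pi/39) + 1)

deg(jwhe) = 2; N(jwhe) = {utdv, ulgy}.
N(utdv) = {jwhe, bqax}, |N(utdv)| = 2.
N(ceeh) = {cddt, yupv}, |N(ceeh)| = 2.
N(yfmd) = {uflx, mbqb}, |N(yfmd)| = 2.
deg(v) = 2 for all v (|V|=39); the odd cycle C_{39}.
spec(A) ≈ [2.0, 1.974, 1.897, 1.771, 1.599, 1.385, 1.136, 0.857, 0.556, 0.241, -0.081, -0.4, -0.709, -1.0, -1.265, -1.497, -1.69, -1.84, -1.942, -1.994] (distinct, 3 d.p.).
−39·(-2*cos(pi/39)) / ((2)−(-2*cos(pi/39))) = 39*cos(pi/39)/(cos(pi/39) + 1) = ϑ(G).
Numerically 19.46833.
Sandwich: α(G)=19 ≤ ϑ(G)=39*cos(pi/39)/(cos(pi/39) + 1) ≤ χ(Ḡ)=20 (both strict).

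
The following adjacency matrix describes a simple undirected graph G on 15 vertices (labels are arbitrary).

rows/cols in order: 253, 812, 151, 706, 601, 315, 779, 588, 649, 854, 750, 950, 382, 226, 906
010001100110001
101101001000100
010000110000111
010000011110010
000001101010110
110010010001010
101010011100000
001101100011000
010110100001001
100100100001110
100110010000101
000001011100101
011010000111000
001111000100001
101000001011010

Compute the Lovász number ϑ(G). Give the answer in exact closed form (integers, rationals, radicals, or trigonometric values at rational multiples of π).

5

N(382) = {812, 151, 601, 854, 750, 950}, |N(382)| = 6.
deg(588) = 6; N(588) = {151, 706, 315, 779, 750, 950}.
deg(950) = 6; N(950) = {315, 588, 649, 854, 382, 906}.
Vertex 226 has 6 neighbors: 151, 706, 601, 315, 854, 906.
15-vertex 6-regular graph: Kneser K(6,2) on C(6,2)=15 vertices.
Distinct eigenvalues (to 5 d.p.): [6.0, 1.0, -3.0].
ϑ = −N·λ_min/(λ_max−λ_min) = −15·(-3)/(6−(-3)) = 5.
≈ 5.00000000 (to 8 d.p.).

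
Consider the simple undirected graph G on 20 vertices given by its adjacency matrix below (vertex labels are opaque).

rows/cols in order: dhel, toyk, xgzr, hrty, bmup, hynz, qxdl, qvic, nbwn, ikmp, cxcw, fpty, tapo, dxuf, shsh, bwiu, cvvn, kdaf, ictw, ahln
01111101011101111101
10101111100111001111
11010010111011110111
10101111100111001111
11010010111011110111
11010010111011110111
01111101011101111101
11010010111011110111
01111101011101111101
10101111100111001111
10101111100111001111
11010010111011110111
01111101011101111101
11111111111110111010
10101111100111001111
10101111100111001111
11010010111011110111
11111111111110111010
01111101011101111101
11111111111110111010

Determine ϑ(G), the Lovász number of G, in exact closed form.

6

Vertex cvvn has 14 neighbors: dhel, toyk, hrty, qxdl, nbwn, ikmp, cxcw, tapo, dxuf, shsh, bwiu, kdaf, ictw, ahln.
deg(qxdl) = 15; N(qxdl) = {toyk, xgzr, hrty, bmup, hynz, qvic, ikmp, cxcw, fpty, dxuf, shsh, bwiu, cvvn, kdaf, ahln}.
N(toyk) = {dhel, xgzr, bmup, hynz, qxdl, qvic, nbwn, fpty, tapo, dxuf, cvvn, kdaf, ictw, ahln}, |N(toyk)| = 14.
Vertex dxuf has 17 neighbors: dhel, toyk, xgzr, hrty, bmup, hynz, qxdl, qvic, nbwn, ikmp, cxcw, fpty, tapo, shsh, bwiu, cvvn, ictw.
4 parts of sizes [6, 6, 5, 3]; α(G) = 6 = ϑ (perfect).
ϑ(G) ≈ 6.0000.
Lovász sandwich 6 ≤ 6 ≤ 6: collapsed.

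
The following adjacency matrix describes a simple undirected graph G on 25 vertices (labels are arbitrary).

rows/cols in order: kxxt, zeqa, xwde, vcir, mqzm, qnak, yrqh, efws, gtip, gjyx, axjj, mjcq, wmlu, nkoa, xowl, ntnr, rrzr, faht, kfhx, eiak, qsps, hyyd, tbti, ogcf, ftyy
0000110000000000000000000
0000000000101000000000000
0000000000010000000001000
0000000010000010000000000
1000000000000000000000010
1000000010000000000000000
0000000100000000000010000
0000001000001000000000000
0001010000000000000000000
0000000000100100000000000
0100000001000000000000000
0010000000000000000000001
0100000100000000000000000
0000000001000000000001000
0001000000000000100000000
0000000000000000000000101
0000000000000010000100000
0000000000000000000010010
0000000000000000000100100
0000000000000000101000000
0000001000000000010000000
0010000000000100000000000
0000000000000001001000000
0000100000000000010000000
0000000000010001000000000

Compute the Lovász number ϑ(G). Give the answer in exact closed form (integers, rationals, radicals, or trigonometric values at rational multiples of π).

N(kfhx) = {eiak, tbti}, |N(kfhx)| = 2.
Vertex ftyy has 2 neighbors: mjcq, ntnr.
Vertex nkoa has 2 neighbors: gjyx, hyyd.
deg(yrqh) = 2; N(yrqh) = {efws, qsps}.
Every vertex has degree 2 (N=25); a single 25-cycle (edge-transitive).
Distinct eigenvalues (to 4 d.p.): [2.0, 1.9372, 1.7526, 1.4579, 1.0717, 0.618, 0.1256, -0.3748, -0.8516, -1.2748, -1.618, -1.8596, -1.9842].
Lovász (edge-transitive): ϑ = −25·(-2*cos(pi/25))/((2)−(-2*cos(pi/25))) = 25*cos(pi/25)/(cos(pi/25) + 1).
Numerically 12.450522.
α=12, χ(Ḡ)=13; ϑ=25*cos(pi/25)/(cos(pi/25) + 1) lies between (both strict).

25*cos(pi/25)/(cos(pi/25) + 1)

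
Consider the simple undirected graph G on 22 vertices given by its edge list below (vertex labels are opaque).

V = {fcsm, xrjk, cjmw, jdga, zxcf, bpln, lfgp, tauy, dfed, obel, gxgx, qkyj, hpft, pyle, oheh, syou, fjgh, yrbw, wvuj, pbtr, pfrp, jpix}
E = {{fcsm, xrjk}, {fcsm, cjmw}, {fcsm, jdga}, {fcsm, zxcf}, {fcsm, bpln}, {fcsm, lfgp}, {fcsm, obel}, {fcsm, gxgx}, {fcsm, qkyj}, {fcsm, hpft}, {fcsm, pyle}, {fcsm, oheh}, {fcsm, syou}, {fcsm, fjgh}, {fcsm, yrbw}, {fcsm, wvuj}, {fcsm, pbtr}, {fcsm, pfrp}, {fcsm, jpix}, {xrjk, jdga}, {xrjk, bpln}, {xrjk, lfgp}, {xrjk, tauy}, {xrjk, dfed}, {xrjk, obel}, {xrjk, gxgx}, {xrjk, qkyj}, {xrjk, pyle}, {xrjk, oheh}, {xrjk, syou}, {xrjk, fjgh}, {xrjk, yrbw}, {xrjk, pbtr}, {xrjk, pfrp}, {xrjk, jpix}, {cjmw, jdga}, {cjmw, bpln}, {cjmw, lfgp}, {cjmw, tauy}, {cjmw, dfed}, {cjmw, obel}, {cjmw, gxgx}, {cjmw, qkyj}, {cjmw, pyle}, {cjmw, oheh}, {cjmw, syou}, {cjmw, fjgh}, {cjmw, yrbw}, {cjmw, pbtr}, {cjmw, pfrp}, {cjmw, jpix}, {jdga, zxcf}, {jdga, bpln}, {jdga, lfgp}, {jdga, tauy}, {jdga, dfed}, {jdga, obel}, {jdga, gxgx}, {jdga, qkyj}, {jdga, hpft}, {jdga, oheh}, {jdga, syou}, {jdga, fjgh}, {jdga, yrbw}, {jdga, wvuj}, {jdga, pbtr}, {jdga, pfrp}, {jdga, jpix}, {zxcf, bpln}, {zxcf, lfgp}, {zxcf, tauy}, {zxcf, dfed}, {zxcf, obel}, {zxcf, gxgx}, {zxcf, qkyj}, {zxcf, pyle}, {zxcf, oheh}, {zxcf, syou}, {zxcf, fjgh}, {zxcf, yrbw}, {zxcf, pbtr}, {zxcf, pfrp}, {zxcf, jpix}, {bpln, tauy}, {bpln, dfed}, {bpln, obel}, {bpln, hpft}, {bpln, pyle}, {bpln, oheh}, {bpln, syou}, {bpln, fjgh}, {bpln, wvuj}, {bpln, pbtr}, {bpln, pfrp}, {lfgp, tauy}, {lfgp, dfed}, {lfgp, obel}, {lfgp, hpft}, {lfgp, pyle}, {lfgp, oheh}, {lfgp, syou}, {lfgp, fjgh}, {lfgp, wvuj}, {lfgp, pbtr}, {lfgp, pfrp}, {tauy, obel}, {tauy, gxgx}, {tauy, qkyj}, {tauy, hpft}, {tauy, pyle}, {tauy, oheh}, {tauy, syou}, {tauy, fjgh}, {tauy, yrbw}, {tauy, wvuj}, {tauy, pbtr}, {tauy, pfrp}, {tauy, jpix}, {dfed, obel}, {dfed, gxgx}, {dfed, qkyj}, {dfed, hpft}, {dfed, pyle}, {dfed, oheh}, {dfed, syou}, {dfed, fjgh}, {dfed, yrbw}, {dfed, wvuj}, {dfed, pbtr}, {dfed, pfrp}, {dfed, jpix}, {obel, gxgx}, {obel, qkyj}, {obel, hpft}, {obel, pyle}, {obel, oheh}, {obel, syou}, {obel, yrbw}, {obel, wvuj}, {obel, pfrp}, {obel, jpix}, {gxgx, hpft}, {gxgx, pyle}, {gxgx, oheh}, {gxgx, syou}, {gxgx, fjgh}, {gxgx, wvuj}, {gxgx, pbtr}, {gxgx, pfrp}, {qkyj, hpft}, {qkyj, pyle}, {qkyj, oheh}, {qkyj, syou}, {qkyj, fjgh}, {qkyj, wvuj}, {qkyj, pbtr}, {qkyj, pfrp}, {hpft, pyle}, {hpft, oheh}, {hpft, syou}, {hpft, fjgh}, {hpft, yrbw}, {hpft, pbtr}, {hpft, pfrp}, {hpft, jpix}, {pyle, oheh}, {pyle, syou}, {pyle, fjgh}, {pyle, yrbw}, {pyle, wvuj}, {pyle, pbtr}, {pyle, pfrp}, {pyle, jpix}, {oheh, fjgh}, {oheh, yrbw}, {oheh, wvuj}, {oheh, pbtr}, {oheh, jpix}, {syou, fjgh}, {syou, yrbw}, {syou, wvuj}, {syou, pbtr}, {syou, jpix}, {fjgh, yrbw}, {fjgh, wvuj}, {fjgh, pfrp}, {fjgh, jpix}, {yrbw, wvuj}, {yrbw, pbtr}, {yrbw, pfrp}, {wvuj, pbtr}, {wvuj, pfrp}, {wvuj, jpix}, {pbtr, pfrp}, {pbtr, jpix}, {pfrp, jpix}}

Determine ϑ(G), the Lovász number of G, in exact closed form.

6

deg(fjgh) = 19; N(fjgh) = {fcsm, xrjk, cjmw, jdga, zxcf, bpln, lfgp, tauy, dfed, gxgx, qkyj, hpft, pyle, oheh, syou, yrbw, wvuj, pfrp, jpix}.
deg(jpix) = 16; N(jpix) = {fcsm, xrjk, cjmw, jdga, zxcf, tauy, dfed, obel, hpft, pyle, oheh, syou, fjgh, wvuj, pbtr, pfrp}.
N(bpln) = {fcsm, xrjk, cjmw, jdga, zxcf, tauy, dfed, obel, hpft, pyle, oheh, syou, fjgh, wvuj, pbtr, pfrp}, |N(bpln)| = 16.
Vertex hpft has 17 neighbors: fcsm, jdga, bpln, lfgp, tauy, dfed, obel, gxgx, qkyj, pyle, oheh, syou, fjgh, yrbw, pbtr, pfrp, jpix.
6 parts of sizes [6, 5, 3, 3, 3, 2]; α(G) = 6 = ϑ (perfect).
ϑ(G) ≈ 6.0000000.
Lovász sandwich 6 ≤ 6 ≤ 6: collapsed.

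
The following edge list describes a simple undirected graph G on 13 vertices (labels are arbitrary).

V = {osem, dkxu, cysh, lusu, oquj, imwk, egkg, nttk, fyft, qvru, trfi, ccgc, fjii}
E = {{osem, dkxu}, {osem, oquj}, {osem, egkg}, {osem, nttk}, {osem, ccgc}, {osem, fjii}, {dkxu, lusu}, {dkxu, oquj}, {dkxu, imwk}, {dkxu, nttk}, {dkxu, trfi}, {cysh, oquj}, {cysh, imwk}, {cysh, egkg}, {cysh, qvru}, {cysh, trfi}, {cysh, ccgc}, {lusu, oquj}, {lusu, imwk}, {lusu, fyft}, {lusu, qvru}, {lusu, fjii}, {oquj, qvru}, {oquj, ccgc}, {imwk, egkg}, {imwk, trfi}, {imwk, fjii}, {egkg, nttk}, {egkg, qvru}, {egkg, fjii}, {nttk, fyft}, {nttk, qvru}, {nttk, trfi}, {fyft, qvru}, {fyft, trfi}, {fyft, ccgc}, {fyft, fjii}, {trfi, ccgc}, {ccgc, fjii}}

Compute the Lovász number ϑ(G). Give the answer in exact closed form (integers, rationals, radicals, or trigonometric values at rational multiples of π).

deg(dkxu) = 6; N(dkxu) = {osem, lusu, oquj, imwk, nttk, trfi}.
Vertex ccgc has 6 neighbors: osem, cysh, oquj, fyft, trfi, fjii.
deg(qvru) = 6; N(qvru) = {cysh, lusu, oquj, egkg, nttk, fyft}.
deg(fjii) = 6; N(fjii) = {osem, lusu, imwk, egkg, fyft, ccgc}.
Regular of degree 6 on 13 vertices: Paley(13): SR with (k,λ,μ)=(6,2,3).
A has 3 distinct eigenvalues ≈ [6.0, 1.30278, -2.30278].
ϑ = −N·λ_min/(λ_max−λ_min) = −13·(-sqrt(13)/2 - 1/2)/(6−(-sqrt(13)/2 - 1/2)) = sqrt(13).
= 3.60555128… (decimal).

sqrt(13)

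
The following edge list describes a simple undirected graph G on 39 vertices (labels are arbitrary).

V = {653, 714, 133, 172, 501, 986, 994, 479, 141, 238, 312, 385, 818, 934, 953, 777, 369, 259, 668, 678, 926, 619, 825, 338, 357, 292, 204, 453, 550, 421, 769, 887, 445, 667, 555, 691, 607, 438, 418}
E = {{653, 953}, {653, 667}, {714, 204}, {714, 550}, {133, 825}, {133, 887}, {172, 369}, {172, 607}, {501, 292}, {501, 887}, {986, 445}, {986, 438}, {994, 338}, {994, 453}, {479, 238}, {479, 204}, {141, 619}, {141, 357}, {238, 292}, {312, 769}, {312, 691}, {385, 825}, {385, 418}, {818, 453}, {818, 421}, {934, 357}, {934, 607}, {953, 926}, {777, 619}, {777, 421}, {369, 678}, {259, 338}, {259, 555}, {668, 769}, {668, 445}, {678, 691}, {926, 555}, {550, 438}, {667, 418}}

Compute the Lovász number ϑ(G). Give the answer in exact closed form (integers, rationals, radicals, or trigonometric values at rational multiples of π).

39*cos(pi/39)/(cos(pi/39) + 1)

Vertex 421 has 2 neighbors: 818, 777.
Vertex 172 has 2 neighbors: 369, 607.
deg(338) = 2; N(338) = {994, 259}.
Vertex 445 has 2 neighbors: 986, 668.
Every vertex has degree 2 (N=39); a single 39-cycle (edge-transitive).
Distinct eigenvalues (to 4 d.p.): [2.0, 1.9741, 1.8971, 1.7709, 1.5989, 1.3854, 1.1361, 0.8574, 0.5564, 0.2411, -0.0805, -0.4001, -0.7092, -1.0, -1.2649, -1.497, -1.6904, -1.84, -1.9419, -1.9935].
With N=39: ϑ(G) = 39·(-(-1)*2*cos(pi/39))/(2−(-2*cos(pi/39))) = 39*cos(pi/39)/(cos(pi/39) + 1).
ϑ(G) ≈ 19.4683324.
Check 19 ≤ 39*cos(pi/39)/(cos(pi/39) + 1) ≤ 20: both strict.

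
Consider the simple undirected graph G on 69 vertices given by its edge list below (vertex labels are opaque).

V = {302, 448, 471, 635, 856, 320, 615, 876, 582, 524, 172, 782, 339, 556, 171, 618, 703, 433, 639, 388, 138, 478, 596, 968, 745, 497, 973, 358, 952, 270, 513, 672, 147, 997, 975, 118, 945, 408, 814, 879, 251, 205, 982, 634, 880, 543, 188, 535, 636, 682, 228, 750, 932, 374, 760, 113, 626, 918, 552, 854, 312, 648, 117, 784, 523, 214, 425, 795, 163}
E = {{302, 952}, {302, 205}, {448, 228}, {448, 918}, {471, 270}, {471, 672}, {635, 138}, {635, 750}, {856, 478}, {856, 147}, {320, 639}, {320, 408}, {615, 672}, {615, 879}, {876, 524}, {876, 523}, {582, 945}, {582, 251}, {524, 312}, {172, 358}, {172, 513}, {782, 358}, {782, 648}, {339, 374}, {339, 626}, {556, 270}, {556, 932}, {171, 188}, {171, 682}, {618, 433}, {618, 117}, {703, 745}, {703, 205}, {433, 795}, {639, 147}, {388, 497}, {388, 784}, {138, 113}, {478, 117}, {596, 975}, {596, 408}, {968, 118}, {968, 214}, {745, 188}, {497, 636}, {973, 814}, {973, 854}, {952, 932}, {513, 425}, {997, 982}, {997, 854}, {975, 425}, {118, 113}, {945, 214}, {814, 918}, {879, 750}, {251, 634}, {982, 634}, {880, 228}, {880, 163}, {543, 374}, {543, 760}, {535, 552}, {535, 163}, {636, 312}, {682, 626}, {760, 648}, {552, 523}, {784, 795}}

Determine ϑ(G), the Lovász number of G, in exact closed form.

69*cos(pi/69)/(cos(pi/69) + 1)

deg(425) = 2; N(425) = {513, 975}.
deg(997) = 2; N(997) = {982, 854}.
N(171) = {188, 682}, |N(171)| = 2.
Vertex 582 has 2 neighbors: 945, 251.
G on 69 vertices is 2-regular; connected 2-regular on 69 ⇒ C_{69}.
Distinct eigenvalues (to 3 d.p.): [2.0, 1.992, 1.967, 1.926, 1.869, 1.796, 1.709, 1.607, 1.492, 1.365, 1.227, 1.078, 0.92, 0.755, 0.583, 0.407, 0.227, 0.046, -0.136, -0.317, -0.496, -0.67, -0.838, -1.0, -1.153, -1.297, -1.43, -1.551, -1.66, -1.754, -1.834, -1.899, -1.948, -1.981, -1.998].
ϑ = −N·λ_min/(λ_max−λ_min) = −69·(-2*cos(pi/69))/(2−(-2*cos(pi/69))) = 69*cos(pi/69)/(cos(pi/69) + 1).
≈ 34.48211410 (to 8 d.p.).
Check 34 ≤ 69*cos(pi/69)/(cos(pi/69) + 1) ≤ 35: both strict.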